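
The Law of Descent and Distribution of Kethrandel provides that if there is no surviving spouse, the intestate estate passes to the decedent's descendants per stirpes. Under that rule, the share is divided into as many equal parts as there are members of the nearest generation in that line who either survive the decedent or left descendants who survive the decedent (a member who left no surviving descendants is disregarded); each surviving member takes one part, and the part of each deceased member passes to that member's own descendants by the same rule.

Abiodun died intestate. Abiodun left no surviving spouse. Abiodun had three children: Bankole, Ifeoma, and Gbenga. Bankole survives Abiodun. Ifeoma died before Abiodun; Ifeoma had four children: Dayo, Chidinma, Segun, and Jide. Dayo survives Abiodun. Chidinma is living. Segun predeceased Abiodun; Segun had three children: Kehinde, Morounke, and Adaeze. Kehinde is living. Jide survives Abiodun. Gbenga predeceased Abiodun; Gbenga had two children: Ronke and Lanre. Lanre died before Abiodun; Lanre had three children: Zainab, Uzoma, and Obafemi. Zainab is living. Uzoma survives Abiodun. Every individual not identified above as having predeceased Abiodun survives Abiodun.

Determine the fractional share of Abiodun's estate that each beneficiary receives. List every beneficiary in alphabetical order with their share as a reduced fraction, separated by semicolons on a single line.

Adaeze 1/36; Bankole 1/3; Chidinma 1/12; Dayo 1/12; Jide 1/12; Kehinde 1/36; Morounke 1/36; Obafemi 1/18; Ronke 1/6; Uzoma 1/18; Zainab 1/18

There is no surviving spouse, so the entire estate passes to Abiodun's descendants per stirpes.
The estate is divided into 3 equal shares of 1/3 among Bankole, Ifeoma, Gbenga.
Bankole is living and takes 1/3.
Ifeoma predeceased; the 1/3 allotted to Ifeoma's branch passes to Ifeoma's issue by representation.
The 1/3 is divided into 4 equal shares of 1/12 among Dayo, Chidinma, Segun, Jide.
Dayo is living and takes 1/12.
Chidinma is living and takes 1/12.
Segun predeceased; the 1/12 allotted to Segun's branch passes to Segun's issue by representation.
The 1/12 is divided into 3 equal shares of 1/36 among Kehinde, Morounke, Adaeze.
Kehinde is living and takes 1/36.
Morounke is living and takes 1/36.
Adaeze is living and takes 1/36.
Jide is living and takes 1/12.
Gbenga predeceased; the 1/3 allotted to Gbenga's branch passes to Gbenga's issue by representation.
The 1/3 is divided into 2 equal shares of 1/6 among Ronke, Lanre.
Ronke is living and takes 1/6.
Lanre predeceased; the 1/6 allotted to Lanre's branch passes to Lanre's issue by representation.
The 1/6 is divided into 3 equal shares of 1/18 among Zainab, Uzoma, Obafemi.
Zainab is living and takes 1/18.
Uzoma is living and takes 1/18.
Obafemi is living and takes 1/18.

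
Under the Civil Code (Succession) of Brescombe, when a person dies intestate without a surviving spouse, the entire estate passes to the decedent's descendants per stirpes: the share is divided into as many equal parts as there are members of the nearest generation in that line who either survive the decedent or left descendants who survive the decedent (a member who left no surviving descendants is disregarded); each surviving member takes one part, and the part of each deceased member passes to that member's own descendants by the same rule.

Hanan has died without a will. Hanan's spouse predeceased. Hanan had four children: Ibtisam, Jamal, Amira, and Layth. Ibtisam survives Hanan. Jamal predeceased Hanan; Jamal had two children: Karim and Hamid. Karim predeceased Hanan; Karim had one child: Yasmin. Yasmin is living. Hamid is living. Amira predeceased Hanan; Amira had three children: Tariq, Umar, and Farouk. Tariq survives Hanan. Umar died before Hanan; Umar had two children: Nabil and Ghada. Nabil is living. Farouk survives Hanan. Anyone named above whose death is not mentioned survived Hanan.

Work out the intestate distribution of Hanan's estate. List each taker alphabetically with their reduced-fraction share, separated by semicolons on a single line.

There is no surviving spouse, so the entire estate passes to Hanan's descendants per stirpes.
The estate is divided into 4 equal shares of 1/4 among Ibtisam, Jamal, Amira, Layth.
Ibtisam is living and takes 1/4.
Jamal predeceased; the 1/4 allotted to Jamal's branch passes to Jamal's issue by representation.
The 1/4 is divided into 2 equal shares of 1/8 among Karim, Hamid.
Karim predeceased; the 1/8 allotted to Karim's branch passes to Karim's issue by representation.
Yasmin is the sole taker at this level and receives the full 1/8.
Hamid is living and takes 1/8.
Amira predeceased; the 1/4 allotted to Amira's branch passes to Amira's issue by representation.
The 1/4 is divided into 3 equal shares of 1/12 among Tariq, Umar, Farouk.
Tariq is living and takes 1/12.
Umar predeceased; the 1/12 allotted to Umar's branch passes to Umar's issue by representation.
The 1/12 is divided into 2 equal shares of 1/24 among Nabil, Ghada.
Nabil is living and takes 1/24.
Ghada is living and takes 1/24.
Farouk is living and takes 1/12.
Layth is living and takes 1/4.

Farouk 1/12; Ghada 1/24; Hamid 1/8; Ibtisam 1/4; Layth 1/4; Nabil 1/24; Tariq 1/12; Yasmin 1/8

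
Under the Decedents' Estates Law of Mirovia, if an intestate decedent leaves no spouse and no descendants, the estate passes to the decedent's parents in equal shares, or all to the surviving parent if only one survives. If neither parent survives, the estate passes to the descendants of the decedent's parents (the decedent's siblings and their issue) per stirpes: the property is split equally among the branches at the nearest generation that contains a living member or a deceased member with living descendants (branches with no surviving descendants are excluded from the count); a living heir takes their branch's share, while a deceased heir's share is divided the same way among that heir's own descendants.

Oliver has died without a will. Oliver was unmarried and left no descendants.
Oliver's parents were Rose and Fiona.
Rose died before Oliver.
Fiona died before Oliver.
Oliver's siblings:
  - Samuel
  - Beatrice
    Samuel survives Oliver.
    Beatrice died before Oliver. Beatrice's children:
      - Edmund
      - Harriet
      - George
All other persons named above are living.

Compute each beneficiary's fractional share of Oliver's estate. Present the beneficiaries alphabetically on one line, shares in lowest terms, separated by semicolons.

Edmund 1/6; George 1/6; Harriet 1/6; Samuel 1/2

Neither parent survives and there are no descendants, so the estate passes to Oliver's siblings and their issue per stirpes.
The estate is divided into 2 equal shares of 1/2 among Samuel, Beatrice.
Samuel is living and takes 1/2.
Beatrice predeceased; the 1/2 allotted to Beatrice's branch passes to Beatrice's issue by representation.
The 1/2 is divided into 3 equal shares of 1/6 among Edmund, Harriet, George.
Edmund is living and takes 1/6.
Harriet is living and takes 1/6.
George is living and takes 1/6.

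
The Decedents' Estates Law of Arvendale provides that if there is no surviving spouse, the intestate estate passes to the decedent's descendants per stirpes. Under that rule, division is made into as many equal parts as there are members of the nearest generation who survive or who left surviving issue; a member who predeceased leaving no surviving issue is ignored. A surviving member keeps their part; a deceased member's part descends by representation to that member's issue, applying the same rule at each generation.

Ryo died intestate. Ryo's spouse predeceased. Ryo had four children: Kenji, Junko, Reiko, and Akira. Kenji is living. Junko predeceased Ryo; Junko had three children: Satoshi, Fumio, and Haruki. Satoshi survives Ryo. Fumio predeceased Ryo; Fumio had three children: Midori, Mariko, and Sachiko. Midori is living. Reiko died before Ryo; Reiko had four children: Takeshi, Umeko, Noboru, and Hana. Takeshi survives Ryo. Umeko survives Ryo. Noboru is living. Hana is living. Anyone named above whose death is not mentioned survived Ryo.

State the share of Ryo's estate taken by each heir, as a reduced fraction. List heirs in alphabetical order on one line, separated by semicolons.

There is no surviving spouse, so the entire estate passes to Ryo's descendants per stirpes.
The estate is divided into 4 equal shares of 1/4 among Kenji, Junko, Reiko, Akira.
Kenji is living and takes 1/4.
Junko predeceased; the 1/4 allotted to Junko's branch passes to Junko's issue by representation.
The 1/4 is divided into 3 equal shares of 1/12 among Satoshi, Fumio, Haruki.
Satoshi is living and takes 1/12.
Fumio predeceased; the 1/12 allotted to Fumio's branch passes to Fumio's issue by representation.
The 1/12 is divided into 3 equal shares of 1/36 among Midori, Mariko, Sachiko.
Midori is living and takes 1/36.
Mariko is living and takes 1/36.
Sachiko is living and takes 1/36.
Haruki is living and takes 1/12.
Reiko predeceased; the 1/4 allotted to Reiko's branch passes to Reiko's issue by representation.
The 1/4 is divided into 4 equal shares of 1/16 among Takeshi, Umeko, Noboru, Hana.
Takeshi is living and takes 1/16.
Umeko is living and takes 1/16.
Noboru is living and takes 1/16.
Hana is living and takes 1/16.
Akira is living and takes 1/4.

Akira 1/4; Hana 1/16; Haruki 1/12; Kenji 1/4; Mariko 1/36; Midori 1/36; Noboru 1/16; Sachiko 1/36; Satoshi 1/12; Takeshi 1/16; Umeko 1/16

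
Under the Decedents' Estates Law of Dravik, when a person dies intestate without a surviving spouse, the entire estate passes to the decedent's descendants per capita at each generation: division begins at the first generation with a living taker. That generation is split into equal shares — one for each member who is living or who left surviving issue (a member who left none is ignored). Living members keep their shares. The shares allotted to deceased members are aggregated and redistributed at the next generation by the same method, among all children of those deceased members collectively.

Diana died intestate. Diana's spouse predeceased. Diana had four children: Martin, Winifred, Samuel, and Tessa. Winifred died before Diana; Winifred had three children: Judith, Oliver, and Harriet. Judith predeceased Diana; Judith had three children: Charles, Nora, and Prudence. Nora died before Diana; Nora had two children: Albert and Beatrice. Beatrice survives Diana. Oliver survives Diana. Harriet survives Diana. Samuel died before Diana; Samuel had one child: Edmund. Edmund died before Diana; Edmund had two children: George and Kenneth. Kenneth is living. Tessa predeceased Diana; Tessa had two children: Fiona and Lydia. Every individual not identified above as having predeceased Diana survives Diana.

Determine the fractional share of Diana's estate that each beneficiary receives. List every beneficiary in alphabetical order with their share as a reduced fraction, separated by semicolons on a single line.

There is no surviving spouse, so the entire estate passes to Diana's descendants per capita at each generation.
At generation 1 (Martin, Winifred, Samuel, Tessa) there are 4 shares of (1)/4 = 1/4 each.
Living: Martin — each takes 1/4.
Deceased: Winifred, Samuel, and Tessa. Their combined 3/4 is pooled and carried to generation 2.
At generation 2 (Judith, Oliver, Harriet, Edmund, Fiona, Lydia) there are 6 shares of (3/4)/6 = 1/8 each.
Living: Oliver, Harriet, Fiona, and Lydia — each takes 1/8.
Deceased: Judith and Edmund. Their combined 1/4 is pooled and carried to generation 3.
At generation 3 (Charles, Nora, Prudence, George, Kenneth) there are 5 shares of (1/4)/5 = 1/20 each.
Living: Charles, Prudence, George, and Kenneth — each takes 1/20.
Deceased: Nora. That 1/20 share is carried to generation 4.
At generation 4 (Albert, Beatrice) there are 2 shares of (1/20)/2 = 1/40 each.
Living: Albert and Beatrice — each takes 1/40.

Albert 1/40; Beatrice 1/40; Charles 1/20; Fiona 1/8; George 1/20; Harriet 1/8; Kenneth 1/20; Lydia 1/8; Martin 1/4; Oliver 1/8; Prudence 1/20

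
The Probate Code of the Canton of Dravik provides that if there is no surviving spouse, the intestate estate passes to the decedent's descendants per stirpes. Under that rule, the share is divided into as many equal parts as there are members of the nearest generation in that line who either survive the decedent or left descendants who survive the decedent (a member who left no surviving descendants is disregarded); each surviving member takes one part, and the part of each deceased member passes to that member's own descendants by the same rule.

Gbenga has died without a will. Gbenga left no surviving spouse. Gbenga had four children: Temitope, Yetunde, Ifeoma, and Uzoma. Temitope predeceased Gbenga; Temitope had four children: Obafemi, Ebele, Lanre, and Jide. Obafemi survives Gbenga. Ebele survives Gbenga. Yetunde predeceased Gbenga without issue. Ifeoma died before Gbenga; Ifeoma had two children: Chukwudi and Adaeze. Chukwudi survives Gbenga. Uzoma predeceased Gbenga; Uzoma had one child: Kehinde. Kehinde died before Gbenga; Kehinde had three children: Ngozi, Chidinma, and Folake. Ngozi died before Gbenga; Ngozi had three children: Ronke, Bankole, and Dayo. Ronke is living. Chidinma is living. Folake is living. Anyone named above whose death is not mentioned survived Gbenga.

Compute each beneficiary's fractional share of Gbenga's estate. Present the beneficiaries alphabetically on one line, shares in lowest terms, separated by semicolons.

There is no surviving spouse, so the entire estate passes to Gbenga's descendants per stirpes.
Yetunde left no surviving issue, so that branch lapses and is disregarded.
The estate is divided into 3 equal shares of 1/3 among Temitope, Ifeoma, Uzoma.
Temitope predeceased; the 1/3 allotted to Temitope's branch passes to Temitope's issue by representation.
The 1/3 is divided into 4 equal shares of 1/12 among Obafemi, Ebele, Lanre, Jide.
Obafemi is living and takes 1/12.
Ebele is living and takes 1/12.
Lanre is living and takes 1/12.
Jide is living and takes 1/12.
Ifeoma predeceased; the 1/3 allotted to Ifeoma's branch passes to Ifeoma's issue by representation.
The 1/3 is divided into 2 equal shares of 1/6 among Chukwudi, Adaeze.
Chukwudi is living and takes 1/6.
Adaeze is living and takes 1/6.
Uzoma predeceased; the 1/3 allotted to Uzoma's branch passes to Uzoma's issue by representation.
Kehinde's line is the sole branch at this level, so the full 1/3 passes to Kehinde's issue by representation.
The 1/3 is divided into 3 equal shares of 1/9 among Ngozi, Chidinma, Folake.
Ngozi predeceased; the 1/9 allotted to Ngozi's branch passes to Ngozi's issue by representation.
The 1/9 is divided into 3 equal shares of 1/27 among Ronke, Bankole, Dayo.
Ronke is living and takes 1/27.
Bankole is living and takes 1/27.
Dayo is living and takes 1/27.
Chidinma is living and takes 1/9.
Folake is living and takes 1/9.

Adaeze 1/6; Bankole 1/27; Chidinma 1/9; Chukwudi 1/6; Dayo 1/27; Ebele 1/12; Folake 1/9; Jide 1/12; Lanre 1/12; Obafemi 1/12; Ronke 1/27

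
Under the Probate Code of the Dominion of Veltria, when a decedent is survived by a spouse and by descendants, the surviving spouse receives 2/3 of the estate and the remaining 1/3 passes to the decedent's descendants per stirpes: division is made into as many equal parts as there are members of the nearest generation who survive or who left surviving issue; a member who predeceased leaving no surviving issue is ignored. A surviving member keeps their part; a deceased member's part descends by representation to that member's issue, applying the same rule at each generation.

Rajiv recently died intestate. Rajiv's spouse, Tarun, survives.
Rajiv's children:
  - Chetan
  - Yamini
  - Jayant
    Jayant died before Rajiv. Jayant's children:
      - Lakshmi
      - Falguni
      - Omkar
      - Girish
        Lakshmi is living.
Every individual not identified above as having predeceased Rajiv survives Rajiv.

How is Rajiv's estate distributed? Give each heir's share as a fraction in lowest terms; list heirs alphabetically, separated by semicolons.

Tarun, as surviving spouse, takes 2/3.
The remaining 1/3 passes to Rajiv's descendants per stirpes.
The 1/3 is divided into 3 equal shares of 1/9 among Chetan, Yamini, Jayant.
Chetan is living and takes 1/9.
Yamini is living and takes 1/9.
Jayant predeceased; the 1/9 allotted to Jayant's branch passes to Jayant's issue by representation.
The 1/9 is divided into 4 equal shares of 1/36 among Lakshmi, Falguni, Omkar, Girish.
Lakshmi is living and takes 1/36.
Falguni is living and takes 1/36.
Omkar is living and takes 1/36.
Girish is living and takes 1/36.

Chetan 1/9; Falguni 1/36; Girish 1/36; Lakshmi 1/36; Omkar 1/36; Tarun 2/3; Yamini 1/9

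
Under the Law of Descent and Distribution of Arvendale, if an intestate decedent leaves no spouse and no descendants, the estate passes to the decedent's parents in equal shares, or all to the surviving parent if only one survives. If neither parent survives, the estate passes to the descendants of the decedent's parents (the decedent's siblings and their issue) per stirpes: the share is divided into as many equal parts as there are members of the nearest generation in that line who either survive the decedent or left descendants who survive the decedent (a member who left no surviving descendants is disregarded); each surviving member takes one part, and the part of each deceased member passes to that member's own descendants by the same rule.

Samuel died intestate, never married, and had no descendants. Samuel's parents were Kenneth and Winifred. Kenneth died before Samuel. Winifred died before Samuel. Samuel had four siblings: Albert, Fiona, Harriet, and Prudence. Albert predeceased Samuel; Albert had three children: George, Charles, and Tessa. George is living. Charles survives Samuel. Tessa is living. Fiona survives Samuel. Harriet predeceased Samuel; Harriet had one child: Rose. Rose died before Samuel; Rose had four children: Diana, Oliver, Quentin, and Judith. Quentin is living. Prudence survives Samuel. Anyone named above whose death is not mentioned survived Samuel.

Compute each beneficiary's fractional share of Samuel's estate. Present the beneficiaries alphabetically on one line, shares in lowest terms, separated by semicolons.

Neither parent survives and there are no descendants, so the estate passes to Samuel's siblings and their issue per stirpes.
The estate is divided into 4 equal shares of 1/4 among Albert, Fiona, Harriet, Prudence.
Albert predeceased; the 1/4 allotted to Albert's branch passes to Albert's issue by representation.
The 1/4 is divided into 3 equal shares of 1/12 among George, Charles, Tessa.
George is living and takes 1/12.
Charles is living and takes 1/12.
Tessa is living and takes 1/12.
Fiona is living and takes 1/4.
Harriet predeceased; the 1/4 allotted to Harriet's branch passes to Harriet's issue by representation.
Rose's line is the sole branch at this level, so the full 1/4 passes to Rose's issue by representation.
The 1/4 is divided into 4 equal shares of 1/16 among Diana, Oliver, Quentin, Judith.
Diana is living and takes 1/16.
Oliver is living and takes 1/16.
Quentin is living and takes 1/16.
Judith is living and takes 1/16.
Prudence is living and takes 1/4.

Charles 1/12; Diana 1/16; Fiona 1/4; George 1/12; Judith 1/16; Oliver 1/16; Prudence 1/4; Quentin 1/16; Tessa 1/12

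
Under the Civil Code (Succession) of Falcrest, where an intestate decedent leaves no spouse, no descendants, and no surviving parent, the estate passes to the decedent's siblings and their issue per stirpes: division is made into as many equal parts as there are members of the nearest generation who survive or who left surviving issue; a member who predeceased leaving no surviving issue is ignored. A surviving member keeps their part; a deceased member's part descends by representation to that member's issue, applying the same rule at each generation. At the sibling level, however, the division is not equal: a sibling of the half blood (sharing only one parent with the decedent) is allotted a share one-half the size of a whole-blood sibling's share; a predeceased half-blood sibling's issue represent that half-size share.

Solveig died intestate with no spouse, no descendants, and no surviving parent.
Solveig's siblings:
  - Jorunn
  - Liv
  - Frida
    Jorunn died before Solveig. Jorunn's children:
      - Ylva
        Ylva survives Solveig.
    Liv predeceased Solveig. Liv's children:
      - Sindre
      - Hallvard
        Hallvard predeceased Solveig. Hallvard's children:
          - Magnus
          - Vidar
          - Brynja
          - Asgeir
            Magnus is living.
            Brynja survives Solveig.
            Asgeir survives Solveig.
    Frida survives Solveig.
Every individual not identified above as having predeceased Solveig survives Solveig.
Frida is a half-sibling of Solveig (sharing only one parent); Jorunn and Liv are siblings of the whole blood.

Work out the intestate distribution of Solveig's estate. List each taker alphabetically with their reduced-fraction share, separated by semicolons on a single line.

Asgeir 1/20; Brynja 1/20; Frida 1/5; Magnus 1/20; Sindre 1/5; Vidar 1/20; Ylva 2/5

No spouse, descendants, or parent survives, so the estate passes to Solveig's siblings per stirpes.
Half-blood siblings count for one-half the weight of whole-blood siblings at the initial division.
Dividing 1 in proportion to weights (total weight 5/2): Jorunn (weight 1) → 2/5; Liv (weight 1) → 2/5; Frida (weight 1/2) → 1/5.
Jorunn predeceased; the 2/5 allotted to Jorunn's branch passes to Jorunn's issue by representation.
Ylva is the sole taker at this level and receives the full 2/5.
Liv predeceased; the 2/5 allotted to Liv's branch passes to Liv's issue by representation.
The 2/5 is divided into 2 equal shares of 1/5 among Sindre, Hallvard.
Sindre is living and takes 1/5.
Hallvard predeceased; the 1/5 allotted to Hallvard's branch passes to Hallvard's issue by representation.
The 1/5 is divided into 4 equal shares of 1/20 among Magnus, Vidar, Brynja, Asgeir.
Magnus is living and takes 1/20.
Vidar is living and takes 1/20.
Brynja is living and takes 1/20.
Asgeir is living and takes 1/20.
Frida is living and takes 1/5.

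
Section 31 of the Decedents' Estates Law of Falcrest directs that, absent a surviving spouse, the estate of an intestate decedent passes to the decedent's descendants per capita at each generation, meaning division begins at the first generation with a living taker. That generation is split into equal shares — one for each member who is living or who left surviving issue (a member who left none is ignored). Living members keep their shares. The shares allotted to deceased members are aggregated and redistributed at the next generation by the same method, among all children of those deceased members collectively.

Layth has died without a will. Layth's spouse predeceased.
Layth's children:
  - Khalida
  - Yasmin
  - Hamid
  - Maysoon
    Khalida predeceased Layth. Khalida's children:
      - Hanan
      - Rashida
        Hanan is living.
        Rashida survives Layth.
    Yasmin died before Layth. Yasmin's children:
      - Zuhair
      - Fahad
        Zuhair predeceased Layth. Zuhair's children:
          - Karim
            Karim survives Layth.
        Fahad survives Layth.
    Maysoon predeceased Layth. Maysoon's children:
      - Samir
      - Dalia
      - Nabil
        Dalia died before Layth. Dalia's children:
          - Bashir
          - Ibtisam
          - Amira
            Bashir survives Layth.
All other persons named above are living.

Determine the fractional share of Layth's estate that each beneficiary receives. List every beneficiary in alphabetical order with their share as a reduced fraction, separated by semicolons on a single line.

Amira 3/56; Bashir 3/56; Fahad 3/28; Hamid 1/4; Hanan 3/28; Ibtisam 3/56; Karim 3/56; Nabil 3/28; Rashida 3/28; Samir 3/28

There is no surviving spouse, so the entire estate passes to Layth's descendants per capita at each generation.
At generation 1 (Khalida, Yasmin, Hamid, Maysoon) there are 4 shares of (1)/4 = 1/4 each.
Living: Hamid — each takes 1/4.
Deceased: Khalida, Yasmin, and Maysoon. Their combined 3/4 is pooled and carried to generation 2.
At generation 2 (Hanan, Rashida, Zuhair, Fahad, Samir, Dalia, Nabil) there are 7 shares of (3/4)/7 = 3/28 each.
Living: Hanan, Rashida, Fahad, Samir, and Nabil — each takes 3/28.
Deceased: Zuhair and Dalia. Their combined 3/14 is pooled and carried to generation 3.
At generation 3 (Karim, Bashir, Ibtisam, Amira) there are 4 shares of (3/14)/4 = 3/56 each.
Living: Karim, Bashir, Ibtisam, and Amira — each takes 3/56.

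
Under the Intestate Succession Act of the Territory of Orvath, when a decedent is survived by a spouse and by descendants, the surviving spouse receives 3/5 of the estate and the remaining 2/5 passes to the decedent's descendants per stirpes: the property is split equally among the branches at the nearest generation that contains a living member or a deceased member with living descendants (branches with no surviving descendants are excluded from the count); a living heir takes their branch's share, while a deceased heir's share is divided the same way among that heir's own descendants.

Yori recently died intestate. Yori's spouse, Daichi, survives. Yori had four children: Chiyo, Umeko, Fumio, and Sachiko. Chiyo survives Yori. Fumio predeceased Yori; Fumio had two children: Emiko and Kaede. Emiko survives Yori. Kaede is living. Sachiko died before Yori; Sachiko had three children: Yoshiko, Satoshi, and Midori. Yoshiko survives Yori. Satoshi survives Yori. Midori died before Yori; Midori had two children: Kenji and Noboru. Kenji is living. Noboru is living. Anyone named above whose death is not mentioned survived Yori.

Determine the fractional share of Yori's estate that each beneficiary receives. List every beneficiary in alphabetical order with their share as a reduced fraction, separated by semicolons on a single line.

Daichi, as surviving spouse, takes 3/5.
The remaining 2/5 passes to Yori's descendants per stirpes.
The 2/5 is divided into 4 equal shares of 1/10 among Chiyo, Umeko, Fumio, Sachiko.
Chiyo is living and takes 1/10.
Umeko is living and takes 1/10.
Fumio predeceased; the 1/10 allotted to Fumio's branch passes to Fumio's issue by representation.
The 1/10 is divided into 2 equal shares of 1/20 among Emiko, Kaede.
Emiko is living and takes 1/20.
Kaede is living and takes 1/20.
Sachiko predeceased; the 1/10 allotted to Sachiko's branch passes to Sachiko's issue by representation.
The 1/10 is divided into 3 equal shares of 1/30 among Yoshiko, Satoshi, Midori.
Yoshiko is living and takes 1/30.
Satoshi is living and takes 1/30.
Midori predeceased; the 1/30 allotted to Midori's branch passes to Midori's issue by representation.
The 1/30 is divided into 2 equal shares of 1/60 among Kenji, Noboru.
Kenji is living and takes 1/60.
Noboru is living and takes 1/60.

Chiyo 1/10; Daichi 3/5; Emiko 1/20; Kaede 1/20; Kenji 1/60; Noboru 1/60; Satoshi 1/30; Umeko 1/10; Yoshiko 1/30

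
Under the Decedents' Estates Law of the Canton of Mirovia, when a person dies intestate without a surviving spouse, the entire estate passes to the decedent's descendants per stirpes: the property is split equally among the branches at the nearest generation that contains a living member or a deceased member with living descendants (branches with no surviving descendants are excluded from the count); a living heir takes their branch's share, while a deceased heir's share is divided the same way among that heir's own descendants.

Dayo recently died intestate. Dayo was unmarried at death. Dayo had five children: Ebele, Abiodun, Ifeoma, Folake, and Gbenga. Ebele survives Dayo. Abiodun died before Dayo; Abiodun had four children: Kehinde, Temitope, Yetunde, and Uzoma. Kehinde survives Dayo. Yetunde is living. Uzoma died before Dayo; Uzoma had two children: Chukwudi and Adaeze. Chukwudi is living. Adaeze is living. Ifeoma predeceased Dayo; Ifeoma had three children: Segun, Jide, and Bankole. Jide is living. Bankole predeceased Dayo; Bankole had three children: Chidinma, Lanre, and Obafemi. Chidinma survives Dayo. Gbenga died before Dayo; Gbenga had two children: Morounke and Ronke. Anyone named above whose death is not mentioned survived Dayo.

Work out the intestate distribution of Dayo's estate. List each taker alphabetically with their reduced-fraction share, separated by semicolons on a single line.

Adaeze 1/40; Chidinma 1/45; Chukwudi 1/40; Ebele 1/5; Folake 1/5; Jide 1/15; Kehinde 1/20; Lanre 1/45; Morounke 1/10; Obafemi 1/45; Ronke 1/10; Segun 1/15; Temitope 1/20; Yetunde 1/20

There is no surviving spouse, so the entire estate passes to Dayo's descendants per stirpes.
The estate is divided into 5 equal shares of 1/5 among Ebele, Abiodun, Ifeoma, Folake, Gbenga.
Ebele is living and takes 1/5.
Abiodun predeceased; the 1/5 allotted to Abiodun's branch passes to Abiodun's issue by representation.
The 1/5 is divided into 4 equal shares of 1/20 among Kehinde, Temitope, Yetunde, Uzoma.
Kehinde is living and takes 1/20.
Temitope is living and takes 1/20.
Yetunde is living and takes 1/20.
Uzoma predeceased; the 1/20 allotted to Uzoma's branch passes to Uzoma's issue by representation.
The 1/20 is divided into 2 equal shares of 1/40 among Chukwudi, Adaeze.
Chukwudi is living and takes 1/40.
Adaeze is living and takes 1/40.
Ifeoma predeceased; the 1/5 allotted to Ifeoma's branch passes to Ifeoma's issue by representation.
The 1/5 is divided into 3 equal shares of 1/15 among Segun, Jide, Bankole.
Segun is living and takes 1/15.
Jide is living and takes 1/15.
Bankole predeceased; the 1/15 allotted to Bankole's branch passes to Bankole's issue by representation.
The 1/15 is divided into 3 equal shares of 1/45 among Chidinma, Lanre, Obafemi.
Chidinma is living and takes 1/45.
Lanre is living and takes 1/45.
Obafemi is living and takes 1/45.
Folake is living and takes 1/5.
Gbenga predeceased; the 1/5 allotted to Gbenga's branch passes to Gbenga's issue by representation.
The 1/5 is divided into 2 equal shares of 1/10 among Morounke, Ronke.
Morounke is living and takes 1/10.
Ronke is living and takes 1/10.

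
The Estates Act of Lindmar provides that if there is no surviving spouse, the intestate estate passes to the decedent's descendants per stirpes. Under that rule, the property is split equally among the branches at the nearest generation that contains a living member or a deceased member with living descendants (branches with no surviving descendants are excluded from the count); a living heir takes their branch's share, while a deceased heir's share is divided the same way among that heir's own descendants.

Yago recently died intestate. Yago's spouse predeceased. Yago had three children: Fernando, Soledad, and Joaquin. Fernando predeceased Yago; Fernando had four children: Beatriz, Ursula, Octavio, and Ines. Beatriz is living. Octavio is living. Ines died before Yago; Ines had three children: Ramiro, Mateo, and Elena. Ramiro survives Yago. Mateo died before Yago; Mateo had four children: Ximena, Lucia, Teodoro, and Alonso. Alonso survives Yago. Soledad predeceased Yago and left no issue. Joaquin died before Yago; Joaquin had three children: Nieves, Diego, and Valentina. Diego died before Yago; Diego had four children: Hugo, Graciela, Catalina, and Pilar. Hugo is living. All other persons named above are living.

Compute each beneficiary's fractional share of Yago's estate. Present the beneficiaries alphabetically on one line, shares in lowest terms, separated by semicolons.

Alonso 1/96; Beatriz 1/8; Catalina 1/24; Elena 1/24; Graciela 1/24; Hugo 1/24; Lucia 1/96; Nieves 1/6; Octavio 1/8; Pilar 1/24; Ramiro 1/24; Teodoro 1/96; Ursula 1/8; Valentina 1/6; Ximena 1/96

There is no surviving spouse, so the entire estate passes to Yago's descendants per stirpes.
Soledad left no surviving issue, so that branch lapses and is disregarded.
The estate is divided into 2 equal shares of 1/2 among Fernando, Joaquin.
Fernando predeceased; the 1/2 allotted to Fernando's branch passes to Fernando's issue by representation.
The 1/2 is divided into 4 equal shares of 1/8 among Beatriz, Ursula, Octavio, Ines.
Beatriz is living and takes 1/8.
Ursula is living and takes 1/8.
Octavio is living and takes 1/8.
Ines predeceased; the 1/8 allotted to Ines's branch passes to Ines's issue by representation.
The 1/8 is divided into 3 equal shares of 1/24 among Ramiro, Mateo, Elena.
Ramiro is living and takes 1/24.
Mateo predeceased; the 1/24 allotted to Mateo's branch passes to Mateo's issue by representation.
The 1/24 is divided into 4 equal shares of 1/96 among Ximena, Lucia, Teodoro, Alonso.
Ximena is living and takes 1/96.
Lucia is living and takes 1/96.
Teodoro is living and takes 1/96.
Alonso is living and takes 1/96.
Elena is living and takes 1/24.
Joaquin predeceased; the 1/2 allotted to Joaquin's branch passes to Joaquin's issue by representation.
The 1/2 is divided into 3 equal shares of 1/6 among Nieves, Diego, Valentina.
Nieves is living and takes 1/6.
Diego predeceased; the 1/6 allotted to Diego's branch passes to Diego's issue by representation.
The 1/6 is divided into 4 equal shares of 1/24 among Hugo, Graciela, Catalina, Pilar.
Hugo is living and takes 1/24.
Graciela is living and takes 1/24.
Catalina is living and takes 1/24.
Pilar is living and takes 1/24.
Valentina is living and takes 1/6.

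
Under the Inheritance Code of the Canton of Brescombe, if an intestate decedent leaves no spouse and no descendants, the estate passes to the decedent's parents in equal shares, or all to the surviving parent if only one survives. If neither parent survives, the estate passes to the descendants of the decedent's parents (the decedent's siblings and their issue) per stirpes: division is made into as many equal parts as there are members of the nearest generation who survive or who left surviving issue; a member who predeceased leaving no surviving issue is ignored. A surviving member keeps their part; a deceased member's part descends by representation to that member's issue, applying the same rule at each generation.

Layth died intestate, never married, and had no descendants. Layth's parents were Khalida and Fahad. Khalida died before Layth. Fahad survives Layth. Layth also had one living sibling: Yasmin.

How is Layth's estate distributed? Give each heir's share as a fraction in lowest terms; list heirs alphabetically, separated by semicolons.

Fahad 1

Only one parent, Fahad, survives, so Fahad takes the entire estate. The siblings take nothing because a surviving parent has priority.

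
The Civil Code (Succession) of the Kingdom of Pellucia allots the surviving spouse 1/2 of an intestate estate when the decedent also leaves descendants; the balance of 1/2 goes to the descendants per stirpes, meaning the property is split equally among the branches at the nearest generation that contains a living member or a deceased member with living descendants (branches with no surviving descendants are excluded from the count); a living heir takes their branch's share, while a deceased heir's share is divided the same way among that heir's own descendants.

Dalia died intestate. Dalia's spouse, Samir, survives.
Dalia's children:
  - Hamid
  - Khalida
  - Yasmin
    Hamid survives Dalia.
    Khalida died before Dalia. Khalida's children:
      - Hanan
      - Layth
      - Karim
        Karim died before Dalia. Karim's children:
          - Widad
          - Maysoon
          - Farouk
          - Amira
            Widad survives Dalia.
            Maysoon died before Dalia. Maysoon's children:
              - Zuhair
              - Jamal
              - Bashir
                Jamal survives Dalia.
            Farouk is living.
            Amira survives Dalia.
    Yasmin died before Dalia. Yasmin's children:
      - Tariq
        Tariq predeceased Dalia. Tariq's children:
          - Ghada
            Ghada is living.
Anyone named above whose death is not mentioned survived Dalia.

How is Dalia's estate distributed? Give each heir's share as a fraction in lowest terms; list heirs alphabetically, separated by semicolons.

Amira 1/72; Bashir 1/216; Farouk 1/72; Ghada 1/6; Hamid 1/6; Hanan 1/18; Jamal 1/216; Layth 1/18; Samir 1/2; Widad 1/72; Zuhair 1/216

Samir, as surviving spouse, takes 1/2.
The remaining 1/2 passes to Dalia's descendants per stirpes.
The 1/2 is divided into 3 equal shares of 1/6 among Hamid, Khalida, Yasmin.
Hamid is living and takes 1/6.
Khalida predeceased; the 1/6 allotted to Khalida's branch passes to Khalida's issue by representation.
The 1/6 is divided into 3 equal shares of 1/18 among Hanan, Layth, Karim.
Hanan is living and takes 1/18.
Layth is living and takes 1/18.
Karim predeceased; the 1/18 allotted to Karim's branch passes to Karim's issue by representation.
The 1/18 is divided into 4 equal shares of 1/72 among Widad, Maysoon, Farouk, Amira.
Widad is living and takes 1/72.
Maysoon predeceased; the 1/72 allotted to Maysoon's branch passes to Maysoon's issue by representation.
The 1/72 is divided into 3 equal shares of 1/216 among Zuhair, Jamal, Bashir.
Zuhair is living and takes 1/216.
Jamal is living and takes 1/216.
Bashir is living and takes 1/216.
Farouk is living and takes 1/72.
Amira is living and takes 1/72.
Yasmin predeceased; the 1/6 allotted to Yasmin's branch passes to Yasmin's issue by representation.
Tariq's line is the sole branch at this level, so the full 1/6 passes to Tariq's issue by representation.
Ghada is the sole taker at this level and receives the full 1/6.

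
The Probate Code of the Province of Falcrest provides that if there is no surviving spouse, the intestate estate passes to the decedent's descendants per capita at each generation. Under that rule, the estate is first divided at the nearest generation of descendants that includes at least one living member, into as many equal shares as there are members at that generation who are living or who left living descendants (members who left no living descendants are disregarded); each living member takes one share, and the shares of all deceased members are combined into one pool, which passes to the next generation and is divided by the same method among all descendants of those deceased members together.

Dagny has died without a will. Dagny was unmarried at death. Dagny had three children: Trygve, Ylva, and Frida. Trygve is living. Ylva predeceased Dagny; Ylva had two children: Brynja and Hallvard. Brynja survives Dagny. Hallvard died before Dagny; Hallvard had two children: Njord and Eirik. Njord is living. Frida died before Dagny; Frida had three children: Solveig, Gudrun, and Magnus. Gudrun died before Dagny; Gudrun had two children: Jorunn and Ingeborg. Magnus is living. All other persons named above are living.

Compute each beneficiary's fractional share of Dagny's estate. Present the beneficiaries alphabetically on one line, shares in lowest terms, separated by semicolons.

There is no surviving spouse, so the entire estate passes to Dagny's descendants per capita at each generation.
At generation 1 (Trygve, Ylva, Frida) there are 3 shares of (1)/3 = 1/3 each.
Living: Trygve — each takes 1/3.
Deceased: Ylva and Frida. Their combined 2/3 is pooled and carried to generation 2.
At generation 2 (Brynja, Hallvard, Solveig, Gudrun, Magnus) there are 5 shares of (2/3)/5 = 2/15 each.
Living: Brynja, Solveig, and Magnus — each takes 2/15.
Deceased: Hallvard and Gudrun. Their combined 4/15 is pooled and carried to generation 3.
At generation 3 (Njord, Eirik, Jorunn, Ingeborg) there are 4 shares of (4/15)/4 = 1/15 each.
Living: Njord, Eirik, Jorunn, and Ingeborg — each takes 1/15.

Brynja 2/15; Eirik 1/15; Ingeborg 1/15; Jorunn 1/15; Magnus 2/15; Njord 1/15; Solveig 2/15; Trygve 1/3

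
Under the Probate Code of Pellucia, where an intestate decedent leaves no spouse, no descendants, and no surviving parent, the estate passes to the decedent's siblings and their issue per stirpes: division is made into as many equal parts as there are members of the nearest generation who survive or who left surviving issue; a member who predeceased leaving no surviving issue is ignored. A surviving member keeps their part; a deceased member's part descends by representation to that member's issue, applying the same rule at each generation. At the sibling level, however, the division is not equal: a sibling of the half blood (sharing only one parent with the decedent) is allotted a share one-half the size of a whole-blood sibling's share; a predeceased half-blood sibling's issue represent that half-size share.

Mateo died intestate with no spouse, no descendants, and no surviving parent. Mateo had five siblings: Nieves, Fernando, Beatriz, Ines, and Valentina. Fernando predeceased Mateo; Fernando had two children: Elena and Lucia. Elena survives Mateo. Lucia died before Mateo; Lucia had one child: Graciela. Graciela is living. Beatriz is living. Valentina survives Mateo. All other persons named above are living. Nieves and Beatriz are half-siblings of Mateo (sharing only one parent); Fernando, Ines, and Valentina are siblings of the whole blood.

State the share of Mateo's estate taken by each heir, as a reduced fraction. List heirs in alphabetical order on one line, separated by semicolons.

Beatriz 1/8; Elena 1/8; Graciela 1/8; Ines 1/4; Nieves 1/8; Valentina 1/4

No spouse, descendants, or parent survives, so the estate passes to Mateo's siblings per stirpes.
Half-blood siblings count for one-half the weight of whole-blood siblings at the initial division.
Dividing 1 in proportion to weights (total weight 4): Nieves (weight 1/2) → 1/8; Fernando (weight 1) → 1/4; Beatriz (weight 1/2) → 1/8; Ines (weight 1) → 1/4; Valentina (weight 1) → 1/4.
Nieves is living and takes 1/8.
Fernando predeceased; the 1/4 allotted to Fernando's branch passes to Fernando's issue by representation.
The 1/4 is divided into 2 equal shares of 1/8 among Elena, Lucia.
Elena is living and takes 1/8.
Lucia predeceased; the 1/8 allotted to Lucia's branch passes to Lucia's issue by representation.
Graciela is the sole taker at this level and receives the full 1/8.
Beatriz is living and takes 1/8.
Ines is living and takes 1/4.
Valentina is living and takes 1/4.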